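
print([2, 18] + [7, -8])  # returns [2, 18, 7, -8]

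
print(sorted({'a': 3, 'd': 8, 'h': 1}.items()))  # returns [('a', 3), ('d', 8), ('h', 1)]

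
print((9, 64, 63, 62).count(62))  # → 1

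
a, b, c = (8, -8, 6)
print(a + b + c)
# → 6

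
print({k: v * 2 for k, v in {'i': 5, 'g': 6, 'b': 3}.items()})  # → {'i': 10, 'g': 12, 'b': 6}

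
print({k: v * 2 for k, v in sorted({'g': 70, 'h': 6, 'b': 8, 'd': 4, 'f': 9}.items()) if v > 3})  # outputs {'b': 16, 'd': 8, 'f': 18, 'g': 140, 'h': 12}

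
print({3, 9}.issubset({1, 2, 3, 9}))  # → True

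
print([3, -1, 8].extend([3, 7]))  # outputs None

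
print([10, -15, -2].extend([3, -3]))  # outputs None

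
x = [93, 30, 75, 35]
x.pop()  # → 35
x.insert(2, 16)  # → [93, 30, 16, 75]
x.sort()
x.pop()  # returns 93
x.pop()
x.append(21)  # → [16, 30, 21]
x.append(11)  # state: [16, 30, 21, 11]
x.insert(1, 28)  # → [16, 28, 30, 21, 11]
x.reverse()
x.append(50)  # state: [11, 21, 30, 28, 16, 50]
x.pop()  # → 50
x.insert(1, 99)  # [11, 99, 21, 30, 28, 16]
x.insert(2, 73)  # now [11, 99, 73, 21, 30, 28, 16]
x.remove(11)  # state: [99, 73, 21, 30, 28, 16]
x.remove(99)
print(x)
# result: [73, 21, 30, 28, 16]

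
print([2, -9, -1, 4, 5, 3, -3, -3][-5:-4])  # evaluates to [4]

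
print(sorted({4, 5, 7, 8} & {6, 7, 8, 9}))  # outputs [7, 8]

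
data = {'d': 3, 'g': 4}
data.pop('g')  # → 4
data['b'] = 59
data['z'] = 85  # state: {'d': 3, 'b': 59, 'z': 85}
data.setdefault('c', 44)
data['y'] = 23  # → {'d': 3, 'b': 59, 'z': 85, 'c': 44, 'y': 23}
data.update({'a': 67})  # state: {'d': 3, 'b': 59, 'z': 85, 'c': 44, 'y': 23, 'a': 67}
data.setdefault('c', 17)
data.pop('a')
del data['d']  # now {'b': 59, 'z': 85, 'c': 44, 'y': 23}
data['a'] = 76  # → {'b': 59, 'z': 85, 'c': 44, 'y': 23, 'a': 76}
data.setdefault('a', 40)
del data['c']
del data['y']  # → {'b': 59, 'z': 85, 'a': 76}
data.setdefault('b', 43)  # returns 59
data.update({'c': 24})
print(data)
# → {'b': 59, 'z': 85, 'a': 76, 'c': 24}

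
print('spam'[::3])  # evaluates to sm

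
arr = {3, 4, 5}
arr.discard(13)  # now {3, 4, 5}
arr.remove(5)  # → {3, 4}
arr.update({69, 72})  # {3, 4, 69, 72}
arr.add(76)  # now {3, 4, 69, 72, 76}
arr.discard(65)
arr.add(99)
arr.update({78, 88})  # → {3, 4, 69, 72, 76, 78, 88, 99}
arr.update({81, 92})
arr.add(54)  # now {3, 4, 54, 69, 72, 76, 78, 81, 88, 92, 99}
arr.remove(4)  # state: {3, 54, 69, 72, 76, 78, 81, 88, 92, 99}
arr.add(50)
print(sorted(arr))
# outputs [3, 50, 54, 69, 72, 76, 78, 81, 88, 92, 99]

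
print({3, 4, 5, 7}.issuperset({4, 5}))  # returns True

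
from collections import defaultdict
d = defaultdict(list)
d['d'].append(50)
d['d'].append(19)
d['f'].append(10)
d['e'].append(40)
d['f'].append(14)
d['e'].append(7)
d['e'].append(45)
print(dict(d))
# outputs {'d': [50, 19], 'f': [10, 14], 'e': [40, 7, 45]}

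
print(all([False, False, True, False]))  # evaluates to False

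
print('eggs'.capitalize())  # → Eggs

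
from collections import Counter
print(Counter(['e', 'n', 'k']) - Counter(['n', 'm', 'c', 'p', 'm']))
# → Counter({'e': 1, 'k': 1})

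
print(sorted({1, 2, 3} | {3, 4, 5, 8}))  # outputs [1, 2, 3, 4, 5, 8]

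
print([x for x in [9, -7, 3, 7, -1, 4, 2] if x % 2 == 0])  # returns [4, 2]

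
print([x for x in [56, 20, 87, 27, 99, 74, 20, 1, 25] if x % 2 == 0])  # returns [56, 20, 74, 20]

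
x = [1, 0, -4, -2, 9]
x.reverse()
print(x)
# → [9, -2, -4, 0, 1]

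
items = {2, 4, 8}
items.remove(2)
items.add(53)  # {4, 8, 53}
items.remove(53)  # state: {4, 8}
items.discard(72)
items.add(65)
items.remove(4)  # {8, 65}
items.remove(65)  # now {8}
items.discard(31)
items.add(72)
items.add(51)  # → {8, 51, 72}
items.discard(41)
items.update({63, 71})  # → {8, 51, 63, 71, 72}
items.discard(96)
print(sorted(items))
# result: [8, 51, 63, 71, 72]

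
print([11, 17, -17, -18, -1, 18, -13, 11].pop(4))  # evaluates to -1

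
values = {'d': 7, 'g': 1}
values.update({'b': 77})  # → {'d': 7, 'g': 1, 'b': 77}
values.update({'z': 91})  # {'d': 7, 'g': 1, 'b': 77, 'z': 91}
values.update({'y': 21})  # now {'d': 7, 'g': 1, 'b': 77, 'z': 91, 'y': 21}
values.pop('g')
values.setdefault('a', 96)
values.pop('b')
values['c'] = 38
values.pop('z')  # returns 91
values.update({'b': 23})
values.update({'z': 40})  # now {'d': 7, 'y': 21, 'a': 96, 'c': 38, 'b': 23, 'z': 40}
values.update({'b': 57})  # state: {'d': 7, 'y': 21, 'a': 96, 'c': 38, 'b': 57, 'z': 40}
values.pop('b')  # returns 57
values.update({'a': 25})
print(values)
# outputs {'d': 7, 'y': 21, 'a': 25, 'c': 38, 'z': 40}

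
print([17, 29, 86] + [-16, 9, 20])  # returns [17, 29, 86, -16, 9, 20]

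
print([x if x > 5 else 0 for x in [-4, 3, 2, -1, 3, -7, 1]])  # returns [0, 0, 0, 0, 0, 0, 0]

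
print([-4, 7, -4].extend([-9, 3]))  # None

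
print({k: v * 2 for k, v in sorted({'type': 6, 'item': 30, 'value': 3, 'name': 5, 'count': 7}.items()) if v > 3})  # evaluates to {'count': 14, 'item': 60, 'name': 10, 'type': 12}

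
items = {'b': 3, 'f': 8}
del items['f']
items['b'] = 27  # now {'b': 27}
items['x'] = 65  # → {'b': 27, 'x': 65}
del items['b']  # {'x': 65}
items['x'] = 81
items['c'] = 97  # {'x': 81, 'c': 97}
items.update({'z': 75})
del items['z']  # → {'x': 81, 'c': 97}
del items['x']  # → {'c': 97}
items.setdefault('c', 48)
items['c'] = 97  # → {'c': 97}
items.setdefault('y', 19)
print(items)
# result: {'c': 97, 'y': 19}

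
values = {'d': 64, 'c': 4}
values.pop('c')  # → 4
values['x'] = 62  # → {'d': 64, 'x': 62}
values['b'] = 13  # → {'d': 64, 'x': 62, 'b': 13}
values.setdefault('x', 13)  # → 62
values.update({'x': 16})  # {'d': 64, 'x': 16, 'b': 13}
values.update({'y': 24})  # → {'d': 64, 'x': 16, 'b': 13, 'y': 24}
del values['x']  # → {'d': 64, 'b': 13, 'y': 24}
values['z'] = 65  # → {'d': 64, 'b': 13, 'y': 24, 'z': 65}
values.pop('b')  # 13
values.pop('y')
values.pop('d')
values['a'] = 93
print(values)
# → {'z': 65, 'a': 93}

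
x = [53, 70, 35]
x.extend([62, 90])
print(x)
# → [53, 70, 35, 62, 90]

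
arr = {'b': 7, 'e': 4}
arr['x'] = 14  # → {'b': 7, 'e': 4, 'x': 14}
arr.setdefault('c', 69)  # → 69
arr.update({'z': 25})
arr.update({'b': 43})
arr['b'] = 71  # {'b': 71, 'e': 4, 'x': 14, 'c': 69, 'z': 25}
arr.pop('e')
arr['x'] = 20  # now {'b': 71, 'x': 20, 'c': 69, 'z': 25}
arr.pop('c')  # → 69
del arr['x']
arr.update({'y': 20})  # {'b': 71, 'z': 25, 'y': 20}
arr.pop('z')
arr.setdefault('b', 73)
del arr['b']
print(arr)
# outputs {'y': 20}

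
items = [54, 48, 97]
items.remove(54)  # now [48, 97]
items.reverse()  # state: [97, 48]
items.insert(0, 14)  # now [14, 97, 48]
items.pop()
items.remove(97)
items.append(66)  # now [14, 66]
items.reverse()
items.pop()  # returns 14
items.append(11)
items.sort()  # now [11, 66]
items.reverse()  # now [66, 11]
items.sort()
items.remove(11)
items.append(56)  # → [66, 56]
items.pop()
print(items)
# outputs [66]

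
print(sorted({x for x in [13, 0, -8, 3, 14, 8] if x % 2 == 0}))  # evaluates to [-8, 0, 8, 14]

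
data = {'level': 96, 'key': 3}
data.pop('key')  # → 3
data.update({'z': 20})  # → {'level': 96, 'z': 20}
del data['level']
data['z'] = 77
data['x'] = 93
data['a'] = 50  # {'z': 77, 'x': 93, 'a': 50}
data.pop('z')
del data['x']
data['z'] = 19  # {'a': 50, 'z': 19}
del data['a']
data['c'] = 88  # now {'z': 19, 'c': 88}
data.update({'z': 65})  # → {'z': 65, 'c': 88}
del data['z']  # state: {'c': 88}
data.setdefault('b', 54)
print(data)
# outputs {'c': 88, 'b': 54}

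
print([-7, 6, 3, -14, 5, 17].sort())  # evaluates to None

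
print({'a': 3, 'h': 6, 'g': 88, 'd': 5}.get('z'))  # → None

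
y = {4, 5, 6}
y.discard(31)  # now {4, 5, 6}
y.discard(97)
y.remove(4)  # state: {5, 6}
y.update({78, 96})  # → {5, 6, 78, 96}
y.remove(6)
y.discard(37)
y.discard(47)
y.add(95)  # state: {5, 78, 95, 96}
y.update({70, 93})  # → {5, 70, 78, 93, 95, 96}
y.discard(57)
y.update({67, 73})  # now {5, 67, 70, 73, 78, 93, 95, 96}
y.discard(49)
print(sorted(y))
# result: [5, 67, 70, 73, 78, 93, 95, 96]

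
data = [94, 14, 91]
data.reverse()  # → [91, 14, 94]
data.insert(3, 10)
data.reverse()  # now [10, 94, 14, 91]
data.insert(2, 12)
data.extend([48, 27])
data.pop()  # 27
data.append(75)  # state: [10, 94, 12, 14, 91, 48, 75]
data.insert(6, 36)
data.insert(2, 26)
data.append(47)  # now [10, 94, 26, 12, 14, 91, 48, 36, 75, 47]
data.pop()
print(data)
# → [10, 94, 26, 12, 14, 91, 48, 36, 75]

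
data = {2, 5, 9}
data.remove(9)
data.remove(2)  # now {5}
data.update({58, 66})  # {5, 58, 66}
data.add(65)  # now {5, 58, 65, 66}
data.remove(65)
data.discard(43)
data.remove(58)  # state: {5, 66}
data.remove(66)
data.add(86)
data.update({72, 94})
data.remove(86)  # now {5, 72, 94}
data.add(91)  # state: {5, 72, 91, 94}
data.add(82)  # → {5, 72, 82, 91, 94}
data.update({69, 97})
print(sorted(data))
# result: [5, 69, 72, 82, 91, 94, 97]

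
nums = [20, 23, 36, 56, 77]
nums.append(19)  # [20, 23, 36, 56, 77, 19]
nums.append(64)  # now [20, 23, 36, 56, 77, 19, 64]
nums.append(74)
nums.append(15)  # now [20, 23, 36, 56, 77, 19, 64, 74, 15]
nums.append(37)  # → [20, 23, 36, 56, 77, 19, 64, 74, 15, 37]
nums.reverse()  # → [37, 15, 74, 64, 19, 77, 56, 36, 23, 20]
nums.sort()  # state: [15, 19, 20, 23, 36, 37, 56, 64, 74, 77]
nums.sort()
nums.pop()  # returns 77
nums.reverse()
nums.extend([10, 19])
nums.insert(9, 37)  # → [74, 64, 56, 37, 36, 23, 20, 19, 15, 37, 10, 19]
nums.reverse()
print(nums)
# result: [19, 10, 37, 15, 19, 20, 23, 36, 37, 56, 64, 74]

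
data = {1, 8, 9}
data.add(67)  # {1, 8, 9, 67}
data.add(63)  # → {1, 8, 9, 63, 67}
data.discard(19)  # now {1, 8, 9, 63, 67}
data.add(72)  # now {1, 8, 9, 63, 67, 72}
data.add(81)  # {1, 8, 9, 63, 67, 72, 81}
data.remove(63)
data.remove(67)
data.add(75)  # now {1, 8, 9, 72, 75, 81}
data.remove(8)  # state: {1, 9, 72, 75, 81}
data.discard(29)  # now {1, 9, 72, 75, 81}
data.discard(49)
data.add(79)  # {1, 9, 72, 75, 79, 81}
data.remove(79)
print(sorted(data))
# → [1, 9, 72, 75, 81]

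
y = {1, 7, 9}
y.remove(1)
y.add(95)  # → {7, 9, 95}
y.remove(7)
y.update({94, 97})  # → {9, 94, 95, 97}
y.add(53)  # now {9, 53, 94, 95, 97}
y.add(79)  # {9, 53, 79, 94, 95, 97}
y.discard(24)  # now {9, 53, 79, 94, 95, 97}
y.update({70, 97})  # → {9, 53, 70, 79, 94, 95, 97}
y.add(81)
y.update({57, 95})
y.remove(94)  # {9, 53, 57, 70, 79, 81, 95, 97}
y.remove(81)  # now {9, 53, 57, 70, 79, 95, 97}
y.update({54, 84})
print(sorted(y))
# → [9, 53, 54, 57, 70, 79, 84, 95, 97]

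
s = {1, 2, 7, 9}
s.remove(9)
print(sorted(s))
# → [1, 2, 7]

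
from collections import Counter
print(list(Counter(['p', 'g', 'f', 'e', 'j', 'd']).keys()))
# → ['p', 'g', 'f', 'e', 'j', 'd']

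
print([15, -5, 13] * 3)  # [15, -5, 13, 15, -5, 13, 15, -5, 13]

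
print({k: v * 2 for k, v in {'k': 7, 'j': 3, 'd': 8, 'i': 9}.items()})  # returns {'k': 14, 'j': 6, 'd': 16, 'i': 18}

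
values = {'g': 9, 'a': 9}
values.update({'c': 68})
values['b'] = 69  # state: {'g': 9, 'a': 9, 'c': 68, 'b': 69}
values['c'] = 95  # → {'g': 9, 'a': 9, 'c': 95, 'b': 69}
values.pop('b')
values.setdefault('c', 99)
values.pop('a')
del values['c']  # {'g': 9}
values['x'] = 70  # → {'g': 9, 'x': 70}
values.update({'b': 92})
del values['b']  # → {'g': 9, 'x': 70}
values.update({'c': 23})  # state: {'g': 9, 'x': 70, 'c': 23}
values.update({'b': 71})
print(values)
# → {'g': 9, 'x': 70, 'c': 23, 'b': 71}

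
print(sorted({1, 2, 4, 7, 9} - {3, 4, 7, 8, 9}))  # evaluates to [1, 2]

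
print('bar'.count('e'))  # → 0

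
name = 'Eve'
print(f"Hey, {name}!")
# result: Hey, Eve!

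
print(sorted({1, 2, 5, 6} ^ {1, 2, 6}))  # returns [5]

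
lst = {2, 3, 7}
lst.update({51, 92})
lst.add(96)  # {2, 3, 7, 51, 92, 96}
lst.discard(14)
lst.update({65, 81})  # {2, 3, 7, 51, 65, 81, 92, 96}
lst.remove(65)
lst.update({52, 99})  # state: {2, 3, 7, 51, 52, 81, 92, 96, 99}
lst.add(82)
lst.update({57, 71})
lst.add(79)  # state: {2, 3, 7, 51, 52, 57, 71, 79, 81, 82, 92, 96, 99}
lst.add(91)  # {2, 3, 7, 51, 52, 57, 71, 79, 81, 82, 91, 92, 96, 99}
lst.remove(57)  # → {2, 3, 7, 51, 52, 71, 79, 81, 82, 91, 92, 96, 99}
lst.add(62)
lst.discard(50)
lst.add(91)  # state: {2, 3, 7, 51, 52, 62, 71, 79, 81, 82, 91, 92, 96, 99}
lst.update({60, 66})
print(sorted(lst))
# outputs [2, 3, 7, 51, 52, 60, 62, 66, 71, 79, 81, 82, 91, 92, 96, 99]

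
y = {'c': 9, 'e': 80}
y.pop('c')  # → 9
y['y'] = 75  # {'e': 80, 'y': 75}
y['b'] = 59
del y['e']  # {'y': 75, 'b': 59}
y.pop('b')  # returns 59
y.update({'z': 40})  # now {'y': 75, 'z': 40}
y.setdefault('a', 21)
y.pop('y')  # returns 75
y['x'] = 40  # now {'z': 40, 'a': 21, 'x': 40}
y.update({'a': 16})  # {'z': 40, 'a': 16, 'x': 40}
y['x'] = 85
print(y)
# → {'z': 40, 'a': 16, 'x': 85}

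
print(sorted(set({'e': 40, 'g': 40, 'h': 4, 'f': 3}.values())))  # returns [3, 4, 40]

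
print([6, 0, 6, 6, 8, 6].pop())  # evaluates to 6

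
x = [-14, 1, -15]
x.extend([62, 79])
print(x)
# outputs [-14, 1, -15, 62, 79]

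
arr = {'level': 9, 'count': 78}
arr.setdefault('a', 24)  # 24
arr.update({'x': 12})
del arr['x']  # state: {'level': 9, 'count': 78, 'a': 24}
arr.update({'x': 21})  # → {'level': 9, 'count': 78, 'a': 24, 'x': 21}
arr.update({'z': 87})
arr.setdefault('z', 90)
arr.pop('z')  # 87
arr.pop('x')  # 21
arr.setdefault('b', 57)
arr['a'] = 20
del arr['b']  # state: {'level': 9, 'count': 78, 'a': 20}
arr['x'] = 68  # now {'level': 9, 'count': 78, 'a': 20, 'x': 68}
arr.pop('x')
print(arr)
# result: {'level': 9, 'count': 78, 'a': 20}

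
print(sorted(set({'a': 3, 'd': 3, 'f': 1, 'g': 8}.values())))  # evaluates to [1, 3, 8]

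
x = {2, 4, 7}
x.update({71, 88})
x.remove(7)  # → {2, 4, 71, 88}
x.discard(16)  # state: {2, 4, 71, 88}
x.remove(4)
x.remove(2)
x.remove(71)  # {88}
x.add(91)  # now {88, 91}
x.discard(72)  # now {88, 91}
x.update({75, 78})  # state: {75, 78, 88, 91}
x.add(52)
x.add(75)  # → {52, 75, 78, 88, 91}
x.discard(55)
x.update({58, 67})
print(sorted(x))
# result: [52, 58, 67, 75, 78, 88, 91]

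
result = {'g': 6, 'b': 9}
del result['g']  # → {'b': 9}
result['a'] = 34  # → {'b': 9, 'a': 34}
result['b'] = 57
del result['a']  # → {'b': 57}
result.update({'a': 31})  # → {'b': 57, 'a': 31}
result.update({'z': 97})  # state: {'b': 57, 'a': 31, 'z': 97}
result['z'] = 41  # {'b': 57, 'a': 31, 'z': 41}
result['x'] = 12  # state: {'b': 57, 'a': 31, 'z': 41, 'x': 12}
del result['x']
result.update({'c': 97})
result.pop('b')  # 57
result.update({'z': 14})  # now {'a': 31, 'z': 14, 'c': 97}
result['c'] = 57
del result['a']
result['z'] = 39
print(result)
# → {'z': 39, 'c': 57}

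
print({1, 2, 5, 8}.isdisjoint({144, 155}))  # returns True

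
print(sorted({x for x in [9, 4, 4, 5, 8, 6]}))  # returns [4, 5, 6, 8, 9]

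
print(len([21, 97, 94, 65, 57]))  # 5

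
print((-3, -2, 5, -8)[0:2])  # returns (-3, -2)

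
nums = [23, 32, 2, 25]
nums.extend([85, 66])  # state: [23, 32, 2, 25, 85, 66]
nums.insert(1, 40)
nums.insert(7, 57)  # [23, 40, 32, 2, 25, 85, 66, 57]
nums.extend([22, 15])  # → [23, 40, 32, 2, 25, 85, 66, 57, 22, 15]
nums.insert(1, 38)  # [23, 38, 40, 32, 2, 25, 85, 66, 57, 22, 15]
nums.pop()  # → 15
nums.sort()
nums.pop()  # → 85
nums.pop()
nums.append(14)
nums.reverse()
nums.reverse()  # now [2, 22, 23, 25, 32, 38, 40, 57, 14]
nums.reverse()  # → [14, 57, 40, 38, 32, 25, 23, 22, 2]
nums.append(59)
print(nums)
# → [14, 57, 40, 38, 32, 25, 23, 22, 2, 59]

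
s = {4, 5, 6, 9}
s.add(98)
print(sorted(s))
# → [4, 5, 6, 9, 98]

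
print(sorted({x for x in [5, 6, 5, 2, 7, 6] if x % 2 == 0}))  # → [2, 6]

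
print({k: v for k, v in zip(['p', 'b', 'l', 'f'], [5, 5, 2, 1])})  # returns {'p': 5, 'b': 5, 'l': 2, 'f': 1}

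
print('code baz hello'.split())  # ['code', 'baz', 'hello']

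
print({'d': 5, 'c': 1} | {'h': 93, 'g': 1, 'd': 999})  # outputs {'d': 999, 'c': 1, 'h': 93, 'g': 1}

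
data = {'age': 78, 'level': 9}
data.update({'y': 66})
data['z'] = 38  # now {'age': 78, 'level': 9, 'y': 66, 'z': 38}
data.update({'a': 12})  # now {'age': 78, 'level': 9, 'y': 66, 'z': 38, 'a': 12}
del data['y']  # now {'age': 78, 'level': 9, 'z': 38, 'a': 12}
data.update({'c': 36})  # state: {'age': 78, 'level': 9, 'z': 38, 'a': 12, 'c': 36}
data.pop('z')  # 38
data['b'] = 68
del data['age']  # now {'level': 9, 'a': 12, 'c': 36, 'b': 68}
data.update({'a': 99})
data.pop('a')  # 99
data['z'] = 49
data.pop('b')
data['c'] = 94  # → {'level': 9, 'c': 94, 'z': 49}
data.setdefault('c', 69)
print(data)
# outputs {'level': 9, 'c': 94, 'z': 49}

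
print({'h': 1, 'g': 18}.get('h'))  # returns 1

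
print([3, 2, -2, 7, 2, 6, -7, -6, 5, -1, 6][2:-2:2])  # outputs [-2, 2, -7, 5]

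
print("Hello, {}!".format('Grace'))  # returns Hello, Grace!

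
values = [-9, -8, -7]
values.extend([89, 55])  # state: [-9, -8, -7, 89, 55]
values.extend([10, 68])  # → [-9, -8, -7, 89, 55, 10, 68]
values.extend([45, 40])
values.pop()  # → 40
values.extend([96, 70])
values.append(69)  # [-9, -8, -7, 89, 55, 10, 68, 45, 96, 70, 69]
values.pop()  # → 69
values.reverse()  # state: [70, 96, 45, 68, 10, 55, 89, -7, -8, -9]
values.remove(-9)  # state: [70, 96, 45, 68, 10, 55, 89, -7, -8]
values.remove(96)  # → [70, 45, 68, 10, 55, 89, -7, -8]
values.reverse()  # [-8, -7, 89, 55, 10, 68, 45, 70]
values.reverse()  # [70, 45, 68, 10, 55, 89, -7, -8]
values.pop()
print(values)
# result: [70, 45, 68, 10, 55, 89, -7]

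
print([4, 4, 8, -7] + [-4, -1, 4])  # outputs [4, 4, 8, -7, -4, -1, 4]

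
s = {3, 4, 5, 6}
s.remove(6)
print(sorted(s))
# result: [3, 4, 5]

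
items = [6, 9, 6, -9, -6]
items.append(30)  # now [6, 9, 6, -9, -6, 30]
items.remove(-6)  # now [6, 9, 6, -9, 30]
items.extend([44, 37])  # [6, 9, 6, -9, 30, 44, 37]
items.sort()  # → [-9, 6, 6, 9, 30, 37, 44]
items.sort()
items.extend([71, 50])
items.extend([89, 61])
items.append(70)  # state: [-9, 6, 6, 9, 30, 37, 44, 71, 50, 89, 61, 70]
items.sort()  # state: [-9, 6, 6, 9, 30, 37, 44, 50, 61, 70, 71, 89]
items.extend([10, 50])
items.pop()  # 50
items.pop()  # 10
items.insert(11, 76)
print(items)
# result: [-9, 6, 6, 9, 30, 37, 44, 50, 61, 70, 71, 76, 89]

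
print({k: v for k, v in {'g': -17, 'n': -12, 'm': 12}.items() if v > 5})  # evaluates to {'m': 12}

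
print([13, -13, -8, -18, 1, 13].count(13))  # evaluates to 2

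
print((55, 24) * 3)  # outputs (55, 24, 55, 24, 55, 24)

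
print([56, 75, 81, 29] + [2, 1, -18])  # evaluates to [56, 75, 81, 29, 2, 1, -18]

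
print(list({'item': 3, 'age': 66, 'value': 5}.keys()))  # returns ['item', 'age', 'value']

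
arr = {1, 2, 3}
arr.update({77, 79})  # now {1, 2, 3, 77, 79}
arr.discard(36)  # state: {1, 2, 3, 77, 79}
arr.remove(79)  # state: {1, 2, 3, 77}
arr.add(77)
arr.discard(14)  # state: {1, 2, 3, 77}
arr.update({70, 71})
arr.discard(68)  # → {1, 2, 3, 70, 71, 77}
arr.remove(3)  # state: {1, 2, 70, 71, 77}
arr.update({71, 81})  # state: {1, 2, 70, 71, 77, 81}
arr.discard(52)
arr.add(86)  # {1, 2, 70, 71, 77, 81, 86}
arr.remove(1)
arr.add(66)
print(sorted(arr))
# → [2, 66, 70, 71, 77, 81, 86]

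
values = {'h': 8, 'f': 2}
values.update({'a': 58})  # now {'h': 8, 'f': 2, 'a': 58}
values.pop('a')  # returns 58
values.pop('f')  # 2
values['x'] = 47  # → {'h': 8, 'x': 47}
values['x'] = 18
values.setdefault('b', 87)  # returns 87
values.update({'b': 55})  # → {'h': 8, 'x': 18, 'b': 55}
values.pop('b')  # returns 55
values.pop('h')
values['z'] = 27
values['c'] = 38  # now {'x': 18, 'z': 27, 'c': 38}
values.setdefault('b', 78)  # 78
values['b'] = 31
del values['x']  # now {'z': 27, 'c': 38, 'b': 31}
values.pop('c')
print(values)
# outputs {'z': 27, 'b': 31}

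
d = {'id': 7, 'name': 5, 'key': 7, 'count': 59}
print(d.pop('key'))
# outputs 7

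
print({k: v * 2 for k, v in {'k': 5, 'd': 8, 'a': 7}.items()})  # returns {'k': 10, 'd': 16, 'a': 14}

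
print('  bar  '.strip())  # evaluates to bar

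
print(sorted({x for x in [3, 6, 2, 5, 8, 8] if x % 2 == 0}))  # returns [2, 6, 8]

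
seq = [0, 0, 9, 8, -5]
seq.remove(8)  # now [0, 0, 9, -5]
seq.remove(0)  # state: [0, 9, -5]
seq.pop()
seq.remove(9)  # [0]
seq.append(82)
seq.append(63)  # [0, 82, 63]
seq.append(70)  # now [0, 82, 63, 70]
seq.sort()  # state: [0, 63, 70, 82]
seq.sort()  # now [0, 63, 70, 82]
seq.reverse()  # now [82, 70, 63, 0]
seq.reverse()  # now [0, 63, 70, 82]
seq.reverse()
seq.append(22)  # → [82, 70, 63, 0, 22]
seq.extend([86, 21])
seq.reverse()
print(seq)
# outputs [21, 86, 22, 0, 63, 70, 82]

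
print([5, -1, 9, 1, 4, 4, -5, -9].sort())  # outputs None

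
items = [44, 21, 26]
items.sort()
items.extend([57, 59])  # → [21, 26, 44, 57, 59]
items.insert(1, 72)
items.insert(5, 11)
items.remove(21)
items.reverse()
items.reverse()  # [72, 26, 44, 57, 11, 59]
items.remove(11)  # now [72, 26, 44, 57, 59]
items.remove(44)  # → [72, 26, 57, 59]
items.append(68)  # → [72, 26, 57, 59, 68]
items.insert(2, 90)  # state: [72, 26, 90, 57, 59, 68]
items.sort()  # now [26, 57, 59, 68, 72, 90]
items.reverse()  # [90, 72, 68, 59, 57, 26]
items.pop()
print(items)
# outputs [90, 72, 68, 59, 57]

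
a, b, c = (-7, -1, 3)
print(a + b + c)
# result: -5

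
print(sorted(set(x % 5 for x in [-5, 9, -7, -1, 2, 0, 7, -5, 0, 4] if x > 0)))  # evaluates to [2, 4]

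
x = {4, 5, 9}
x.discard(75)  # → {4, 5, 9}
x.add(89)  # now {4, 5, 9, 89}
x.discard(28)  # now {4, 5, 9, 89}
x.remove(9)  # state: {4, 5, 89}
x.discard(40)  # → {4, 5, 89}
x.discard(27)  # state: {4, 5, 89}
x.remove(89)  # {4, 5}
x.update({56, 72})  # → {4, 5, 56, 72}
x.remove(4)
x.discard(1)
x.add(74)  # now {5, 56, 72, 74}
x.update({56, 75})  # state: {5, 56, 72, 74, 75}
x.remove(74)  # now {5, 56, 72, 75}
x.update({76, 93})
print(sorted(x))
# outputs [5, 56, 72, 75, 76, 93]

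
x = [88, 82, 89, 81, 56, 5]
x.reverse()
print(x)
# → [5, 56, 81, 89, 82, 88]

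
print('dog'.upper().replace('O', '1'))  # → D1G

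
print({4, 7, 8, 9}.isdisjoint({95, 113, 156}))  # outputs True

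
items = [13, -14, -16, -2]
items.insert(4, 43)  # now [13, -14, -16, -2, 43]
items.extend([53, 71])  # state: [13, -14, -16, -2, 43, 53, 71]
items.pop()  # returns 71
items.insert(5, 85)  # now [13, -14, -16, -2, 43, 85, 53]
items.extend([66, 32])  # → [13, -14, -16, -2, 43, 85, 53, 66, 32]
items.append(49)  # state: [13, -14, -16, -2, 43, 85, 53, 66, 32, 49]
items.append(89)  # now [13, -14, -16, -2, 43, 85, 53, 66, 32, 49, 89]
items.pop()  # 89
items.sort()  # [-16, -14, -2, 13, 32, 43, 49, 53, 66, 85]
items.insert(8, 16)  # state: [-16, -14, -2, 13, 32, 43, 49, 53, 16, 66, 85]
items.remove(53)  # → [-16, -14, -2, 13, 32, 43, 49, 16, 66, 85]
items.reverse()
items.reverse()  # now [-16, -14, -2, 13, 32, 43, 49, 16, 66, 85]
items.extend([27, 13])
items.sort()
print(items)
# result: [-16, -14, -2, 13, 13, 16, 27, 32, 43, 49, 66, 85]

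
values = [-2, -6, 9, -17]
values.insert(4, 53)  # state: [-2, -6, 9, -17, 53]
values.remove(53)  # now [-2, -6, 9, -17]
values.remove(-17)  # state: [-2, -6, 9]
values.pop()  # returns 9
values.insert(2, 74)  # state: [-2, -6, 74]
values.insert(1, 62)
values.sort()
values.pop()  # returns 74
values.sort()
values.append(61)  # [-6, -2, 62, 61]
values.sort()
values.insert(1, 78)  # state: [-6, 78, -2, 61, 62]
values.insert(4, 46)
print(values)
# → [-6, 78, -2, 61, 46, 62]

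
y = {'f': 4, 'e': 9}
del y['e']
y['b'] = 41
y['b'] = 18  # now {'f': 4, 'b': 18}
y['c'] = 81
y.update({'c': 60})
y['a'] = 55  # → {'f': 4, 'b': 18, 'c': 60, 'a': 55}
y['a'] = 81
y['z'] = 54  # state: {'f': 4, 'b': 18, 'c': 60, 'a': 81, 'z': 54}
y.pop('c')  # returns 60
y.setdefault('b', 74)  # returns 18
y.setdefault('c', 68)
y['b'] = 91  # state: {'f': 4, 'b': 91, 'a': 81, 'z': 54, 'c': 68}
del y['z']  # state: {'f': 4, 'b': 91, 'a': 81, 'c': 68}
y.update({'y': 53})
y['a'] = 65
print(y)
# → {'f': 4, 'b': 91, 'a': 65, 'c': 68, 'y': 53}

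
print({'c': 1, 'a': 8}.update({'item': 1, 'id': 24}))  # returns None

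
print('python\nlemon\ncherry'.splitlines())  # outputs ['python', 'lemon', 'cherry']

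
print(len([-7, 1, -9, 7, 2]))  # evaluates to 5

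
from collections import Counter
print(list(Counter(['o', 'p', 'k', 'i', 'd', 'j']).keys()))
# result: ['o', 'p', 'k', 'i', 'd', 'j']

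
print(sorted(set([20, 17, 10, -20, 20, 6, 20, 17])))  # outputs [-20, 6, 10, 17, 20]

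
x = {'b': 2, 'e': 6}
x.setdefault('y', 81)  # 81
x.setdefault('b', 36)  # 2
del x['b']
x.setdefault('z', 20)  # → 20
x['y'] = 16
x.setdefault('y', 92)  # 16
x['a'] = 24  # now {'e': 6, 'y': 16, 'z': 20, 'a': 24}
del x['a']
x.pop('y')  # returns 16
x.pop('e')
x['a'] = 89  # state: {'z': 20, 'a': 89}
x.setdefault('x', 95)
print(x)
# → {'z': 20, 'a': 89, 'x': 95}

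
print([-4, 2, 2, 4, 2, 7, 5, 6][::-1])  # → [6, 5, 7, 2, 4, 2, 2, -4]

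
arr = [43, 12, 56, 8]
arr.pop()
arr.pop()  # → 56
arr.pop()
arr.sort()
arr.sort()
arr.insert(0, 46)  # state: [46, 43]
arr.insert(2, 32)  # [46, 43, 32]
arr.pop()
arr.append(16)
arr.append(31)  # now [46, 43, 16, 31]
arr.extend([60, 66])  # [46, 43, 16, 31, 60, 66]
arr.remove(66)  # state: [46, 43, 16, 31, 60]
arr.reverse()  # [60, 31, 16, 43, 46]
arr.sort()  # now [16, 31, 43, 46, 60]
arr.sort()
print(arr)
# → [16, 31, 43, 46, 60]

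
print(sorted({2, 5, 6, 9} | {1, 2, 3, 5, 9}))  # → [1, 2, 3, 5, 6, 9]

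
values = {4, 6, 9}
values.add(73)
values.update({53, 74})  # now {4, 6, 9, 53, 73, 74}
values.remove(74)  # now {4, 6, 9, 53, 73}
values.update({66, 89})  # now {4, 6, 9, 53, 66, 73, 89}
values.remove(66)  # {4, 6, 9, 53, 73, 89}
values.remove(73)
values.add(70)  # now {4, 6, 9, 53, 70, 89}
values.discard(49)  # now {4, 6, 9, 53, 70, 89}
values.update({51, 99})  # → {4, 6, 9, 51, 53, 70, 89, 99}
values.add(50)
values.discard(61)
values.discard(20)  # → {4, 6, 9, 50, 51, 53, 70, 89, 99}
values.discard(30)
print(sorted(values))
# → [4, 6, 9, 50, 51, 53, 70, 89, 99]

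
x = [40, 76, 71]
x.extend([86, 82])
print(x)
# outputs [40, 76, 71, 86, 82]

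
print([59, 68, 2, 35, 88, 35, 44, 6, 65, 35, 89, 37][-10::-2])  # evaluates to [2, 59]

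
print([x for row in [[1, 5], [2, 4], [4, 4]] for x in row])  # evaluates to [1, 5, 2, 4, 4, 4]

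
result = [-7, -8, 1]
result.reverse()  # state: [1, -8, -7]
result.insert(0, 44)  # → [44, 1, -8, -7]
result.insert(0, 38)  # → [38, 44, 1, -8, -7]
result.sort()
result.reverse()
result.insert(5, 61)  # [44, 38, 1, -7, -8, 61]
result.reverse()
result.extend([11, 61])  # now [61, -8, -7, 1, 38, 44, 11, 61]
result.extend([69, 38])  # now [61, -8, -7, 1, 38, 44, 11, 61, 69, 38]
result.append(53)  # [61, -8, -7, 1, 38, 44, 11, 61, 69, 38, 53]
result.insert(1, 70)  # [61, 70, -8, -7, 1, 38, 44, 11, 61, 69, 38, 53]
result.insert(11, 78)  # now [61, 70, -8, -7, 1, 38, 44, 11, 61, 69, 38, 78, 53]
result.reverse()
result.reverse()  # [61, 70, -8, -7, 1, 38, 44, 11, 61, 69, 38, 78, 53]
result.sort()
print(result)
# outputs [-8, -7, 1, 11, 38, 38, 44, 53, 61, 61, 69, 70, 78]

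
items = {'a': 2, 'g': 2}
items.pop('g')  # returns 2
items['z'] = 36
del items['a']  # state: {'z': 36}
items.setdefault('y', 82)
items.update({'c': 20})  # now {'z': 36, 'y': 82, 'c': 20}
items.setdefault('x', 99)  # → 99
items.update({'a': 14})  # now {'z': 36, 'y': 82, 'c': 20, 'x': 99, 'a': 14}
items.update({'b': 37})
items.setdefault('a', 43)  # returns 14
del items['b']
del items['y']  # {'z': 36, 'c': 20, 'x': 99, 'a': 14}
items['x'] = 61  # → {'z': 36, 'c': 20, 'x': 61, 'a': 14}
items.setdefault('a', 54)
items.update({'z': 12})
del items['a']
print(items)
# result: {'z': 12, 'c': 20, 'x': 61}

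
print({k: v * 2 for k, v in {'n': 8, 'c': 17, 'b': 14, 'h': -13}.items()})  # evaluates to {'n': 16, 'c': 34, 'b': 28, 'h': -26}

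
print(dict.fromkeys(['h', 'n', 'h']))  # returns {'h': None, 'n': None}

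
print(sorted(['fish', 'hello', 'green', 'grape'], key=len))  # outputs ['fish', 'hello', 'green', 'grape']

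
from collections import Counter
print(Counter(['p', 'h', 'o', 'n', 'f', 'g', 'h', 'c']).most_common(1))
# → [('h', 2)]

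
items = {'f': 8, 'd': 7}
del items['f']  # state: {'d': 7}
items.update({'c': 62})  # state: {'d': 7, 'c': 62}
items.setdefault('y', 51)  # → 51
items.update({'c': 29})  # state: {'d': 7, 'c': 29, 'y': 51}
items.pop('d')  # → 7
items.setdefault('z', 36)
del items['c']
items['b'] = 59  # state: {'y': 51, 'z': 36, 'b': 59}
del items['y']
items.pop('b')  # 59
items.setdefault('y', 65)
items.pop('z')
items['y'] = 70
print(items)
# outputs {'y': 70}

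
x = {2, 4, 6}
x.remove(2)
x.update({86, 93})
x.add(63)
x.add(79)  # {4, 6, 63, 79, 86, 93}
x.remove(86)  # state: {4, 6, 63, 79, 93}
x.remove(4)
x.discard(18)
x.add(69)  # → {6, 63, 69, 79, 93}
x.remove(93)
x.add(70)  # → {6, 63, 69, 70, 79}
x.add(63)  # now {6, 63, 69, 70, 79}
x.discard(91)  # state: {6, 63, 69, 70, 79}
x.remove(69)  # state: {6, 63, 70, 79}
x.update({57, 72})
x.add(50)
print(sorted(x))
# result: [6, 50, 57, 63, 70, 72, 79]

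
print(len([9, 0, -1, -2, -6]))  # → 5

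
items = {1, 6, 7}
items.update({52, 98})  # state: {1, 6, 7, 52, 98}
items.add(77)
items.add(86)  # {1, 6, 7, 52, 77, 86, 98}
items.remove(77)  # {1, 6, 7, 52, 86, 98}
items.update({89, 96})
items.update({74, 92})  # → {1, 6, 7, 52, 74, 86, 89, 92, 96, 98}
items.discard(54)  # {1, 6, 7, 52, 74, 86, 89, 92, 96, 98}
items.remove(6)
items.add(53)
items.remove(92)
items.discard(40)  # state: {1, 7, 52, 53, 74, 86, 89, 96, 98}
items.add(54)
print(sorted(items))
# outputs [1, 7, 52, 53, 54, 74, 86, 89, 96, 98]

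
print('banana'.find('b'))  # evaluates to 0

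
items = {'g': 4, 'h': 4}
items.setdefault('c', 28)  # 28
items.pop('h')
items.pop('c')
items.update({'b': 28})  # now {'g': 4, 'b': 28}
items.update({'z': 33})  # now {'g': 4, 'b': 28, 'z': 33}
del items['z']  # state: {'g': 4, 'b': 28}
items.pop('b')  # 28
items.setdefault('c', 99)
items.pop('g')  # 4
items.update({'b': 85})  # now {'c': 99, 'b': 85}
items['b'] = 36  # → {'c': 99, 'b': 36}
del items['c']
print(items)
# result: {'b': 36}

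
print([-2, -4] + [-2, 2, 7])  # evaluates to [-2, -4, -2, 2, 7]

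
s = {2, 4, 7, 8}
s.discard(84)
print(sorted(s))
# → [2, 4, 7, 8]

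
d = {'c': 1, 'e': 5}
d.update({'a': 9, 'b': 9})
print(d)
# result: {'c': 1, 'e': 5, 'a': 9, 'b': 9}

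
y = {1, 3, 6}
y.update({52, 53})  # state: {1, 3, 6, 52, 53}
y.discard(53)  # {1, 3, 6, 52}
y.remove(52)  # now {1, 3, 6}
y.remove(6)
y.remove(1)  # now {3}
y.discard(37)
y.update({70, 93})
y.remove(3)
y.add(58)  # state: {58, 70, 93}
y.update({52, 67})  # {52, 58, 67, 70, 93}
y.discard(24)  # {52, 58, 67, 70, 93}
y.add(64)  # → {52, 58, 64, 67, 70, 93}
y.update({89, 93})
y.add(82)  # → {52, 58, 64, 67, 70, 82, 89, 93}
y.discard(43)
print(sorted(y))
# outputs [52, 58, 64, 67, 70, 82, 89, 93]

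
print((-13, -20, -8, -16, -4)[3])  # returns -16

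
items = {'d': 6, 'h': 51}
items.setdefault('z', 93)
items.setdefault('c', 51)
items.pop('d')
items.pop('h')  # 51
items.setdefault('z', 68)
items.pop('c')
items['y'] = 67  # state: {'z': 93, 'y': 67}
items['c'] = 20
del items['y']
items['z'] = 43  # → {'z': 43, 'c': 20}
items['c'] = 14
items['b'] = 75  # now {'z': 43, 'c': 14, 'b': 75}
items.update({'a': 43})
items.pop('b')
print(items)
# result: {'z': 43, 'c': 14, 'a': 43}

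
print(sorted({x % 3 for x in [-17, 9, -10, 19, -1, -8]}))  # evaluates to [0, 1, 2]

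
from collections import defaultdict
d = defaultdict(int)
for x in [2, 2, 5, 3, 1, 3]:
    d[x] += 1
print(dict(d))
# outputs {2: 2, 5: 1, 3: 2, 1: 1}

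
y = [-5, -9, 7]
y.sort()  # [-9, -5, 7]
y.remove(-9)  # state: [-5, 7]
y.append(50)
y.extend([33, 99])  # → [-5, 7, 50, 33, 99]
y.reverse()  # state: [99, 33, 50, 7, -5]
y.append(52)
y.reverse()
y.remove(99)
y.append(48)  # [52, -5, 7, 50, 33, 48]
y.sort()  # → [-5, 7, 33, 48, 50, 52]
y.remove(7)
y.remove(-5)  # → [33, 48, 50, 52]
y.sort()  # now [33, 48, 50, 52]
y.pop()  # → 52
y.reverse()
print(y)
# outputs [50, 48, 33]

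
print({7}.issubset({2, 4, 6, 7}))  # True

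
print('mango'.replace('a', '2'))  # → m2ngo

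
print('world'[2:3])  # r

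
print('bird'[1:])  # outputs ird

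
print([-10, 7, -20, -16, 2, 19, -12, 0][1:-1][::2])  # [7, -16, 19]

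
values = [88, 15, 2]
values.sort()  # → [2, 15, 88]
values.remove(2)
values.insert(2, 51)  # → [15, 88, 51]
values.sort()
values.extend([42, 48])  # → [15, 51, 88, 42, 48]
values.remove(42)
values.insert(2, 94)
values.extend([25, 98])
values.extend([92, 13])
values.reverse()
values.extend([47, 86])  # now [13, 92, 98, 25, 48, 88, 94, 51, 15, 47, 86]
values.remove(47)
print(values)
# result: [13, 92, 98, 25, 48, 88, 94, 51, 15, 86]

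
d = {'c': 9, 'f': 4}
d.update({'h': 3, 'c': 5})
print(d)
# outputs {'c': 5, 'f': 4, 'h': 3}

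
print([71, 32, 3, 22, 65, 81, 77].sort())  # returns None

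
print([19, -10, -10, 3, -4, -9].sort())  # None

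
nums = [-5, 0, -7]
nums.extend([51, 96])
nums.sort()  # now [-7, -5, 0, 51, 96]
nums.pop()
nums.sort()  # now [-7, -5, 0, 51]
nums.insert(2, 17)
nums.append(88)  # [-7, -5, 17, 0, 51, 88]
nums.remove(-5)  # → [-7, 17, 0, 51, 88]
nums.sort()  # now [-7, 0, 17, 51, 88]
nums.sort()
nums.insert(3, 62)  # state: [-7, 0, 17, 62, 51, 88]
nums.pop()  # 88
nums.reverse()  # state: [51, 62, 17, 0, -7]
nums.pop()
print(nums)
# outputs [51, 62, 17, 0]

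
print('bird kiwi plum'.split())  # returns ['bird', 'kiwi', 'plum']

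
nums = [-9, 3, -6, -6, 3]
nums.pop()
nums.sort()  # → [-9, -6, -6, 3]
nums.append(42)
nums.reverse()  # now [42, 3, -6, -6, -9]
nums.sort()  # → [-9, -6, -6, 3, 42]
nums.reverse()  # [42, 3, -6, -6, -9]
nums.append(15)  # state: [42, 3, -6, -6, -9, 15]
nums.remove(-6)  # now [42, 3, -6, -9, 15]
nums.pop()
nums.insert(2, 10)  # [42, 3, 10, -6, -9]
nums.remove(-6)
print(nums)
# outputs [42, 3, 10, -9]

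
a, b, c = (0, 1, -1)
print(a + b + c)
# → 0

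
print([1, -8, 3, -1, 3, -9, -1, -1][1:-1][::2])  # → [-8, -1, -9]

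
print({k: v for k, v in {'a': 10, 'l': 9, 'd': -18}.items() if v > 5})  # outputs {'a': 10, 'l': 9}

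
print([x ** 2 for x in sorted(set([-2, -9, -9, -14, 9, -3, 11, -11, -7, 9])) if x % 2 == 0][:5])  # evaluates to [196, 4]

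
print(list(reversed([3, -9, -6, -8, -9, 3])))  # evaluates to [3, -9, -8, -6, -9, 3]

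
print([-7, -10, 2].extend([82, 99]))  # None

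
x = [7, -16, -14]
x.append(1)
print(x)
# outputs [7, -16, -14, 1]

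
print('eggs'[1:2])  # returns g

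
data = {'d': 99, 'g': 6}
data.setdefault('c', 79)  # 79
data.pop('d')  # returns 99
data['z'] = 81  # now {'g': 6, 'c': 79, 'z': 81}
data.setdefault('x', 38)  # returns 38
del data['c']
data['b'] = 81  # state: {'g': 6, 'z': 81, 'x': 38, 'b': 81}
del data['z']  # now {'g': 6, 'x': 38, 'b': 81}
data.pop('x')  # 38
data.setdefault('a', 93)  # 93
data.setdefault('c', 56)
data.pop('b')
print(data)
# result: {'g': 6, 'a': 93, 'c': 56}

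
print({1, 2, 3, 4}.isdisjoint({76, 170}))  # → True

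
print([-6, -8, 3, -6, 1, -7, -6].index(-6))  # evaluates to 0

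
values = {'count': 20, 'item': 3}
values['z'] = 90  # {'count': 20, 'item': 3, 'z': 90}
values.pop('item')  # 3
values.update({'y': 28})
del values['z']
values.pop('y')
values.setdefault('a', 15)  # 15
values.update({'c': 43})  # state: {'count': 20, 'a': 15, 'c': 43}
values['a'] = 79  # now {'count': 20, 'a': 79, 'c': 43}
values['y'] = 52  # {'count': 20, 'a': 79, 'c': 43, 'y': 52}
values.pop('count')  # 20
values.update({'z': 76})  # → {'a': 79, 'c': 43, 'y': 52, 'z': 76}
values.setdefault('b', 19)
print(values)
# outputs {'a': 79, 'c': 43, 'y': 52, 'z': 76, 'b': 19}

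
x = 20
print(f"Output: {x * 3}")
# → Output: 60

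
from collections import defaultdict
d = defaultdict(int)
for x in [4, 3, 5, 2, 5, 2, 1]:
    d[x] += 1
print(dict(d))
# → {4: 1, 3: 1, 5: 2, 2: 2, 1: 1}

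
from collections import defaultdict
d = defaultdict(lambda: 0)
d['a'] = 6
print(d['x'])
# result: 0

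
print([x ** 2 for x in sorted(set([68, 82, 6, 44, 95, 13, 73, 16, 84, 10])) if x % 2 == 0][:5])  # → [36, 100, 256, 1936, 4624]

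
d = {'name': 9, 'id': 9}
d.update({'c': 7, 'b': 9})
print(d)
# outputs {'name': 9, 'id': 9, 'c': 7, 'b': 9}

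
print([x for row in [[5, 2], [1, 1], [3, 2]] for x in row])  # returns [5, 2, 1, 1, 3, 2]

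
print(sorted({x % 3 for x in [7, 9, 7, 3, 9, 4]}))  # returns [0, 1]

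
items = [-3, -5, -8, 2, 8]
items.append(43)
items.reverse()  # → [43, 8, 2, -8, -5, -3]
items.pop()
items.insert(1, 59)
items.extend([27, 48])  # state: [43, 59, 8, 2, -8, -5, 27, 48]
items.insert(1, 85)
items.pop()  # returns 48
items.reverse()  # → [27, -5, -8, 2, 8, 59, 85, 43]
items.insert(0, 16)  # [16, 27, -5, -8, 2, 8, 59, 85, 43]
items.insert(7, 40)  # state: [16, 27, -5, -8, 2, 8, 59, 40, 85, 43]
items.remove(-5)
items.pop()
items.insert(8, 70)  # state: [16, 27, -8, 2, 8, 59, 40, 85, 70]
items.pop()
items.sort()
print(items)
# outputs [-8, 2, 8, 16, 27, 40, 59, 85]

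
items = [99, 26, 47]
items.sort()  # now [26, 47, 99]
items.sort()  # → [26, 47, 99]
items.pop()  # 99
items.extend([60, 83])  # [26, 47, 60, 83]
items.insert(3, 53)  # [26, 47, 60, 53, 83]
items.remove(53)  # [26, 47, 60, 83]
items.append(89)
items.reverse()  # [89, 83, 60, 47, 26]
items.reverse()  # [26, 47, 60, 83, 89]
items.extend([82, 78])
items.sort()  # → [26, 47, 60, 78, 82, 83, 89]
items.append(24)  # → [26, 47, 60, 78, 82, 83, 89, 24]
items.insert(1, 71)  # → [26, 71, 47, 60, 78, 82, 83, 89, 24]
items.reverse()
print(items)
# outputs [24, 89, 83, 82, 78, 60, 47, 71, 26]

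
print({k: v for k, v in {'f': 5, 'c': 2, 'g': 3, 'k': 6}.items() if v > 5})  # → {'k': 6}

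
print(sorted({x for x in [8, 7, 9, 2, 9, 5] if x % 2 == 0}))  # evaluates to [2, 8]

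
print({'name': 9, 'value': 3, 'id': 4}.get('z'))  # None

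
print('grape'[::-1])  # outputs eparg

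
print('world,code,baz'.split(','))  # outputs ['world', 'code', 'baz']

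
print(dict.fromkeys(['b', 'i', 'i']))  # {'b': None, 'i': None}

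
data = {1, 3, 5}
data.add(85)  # {1, 3, 5, 85}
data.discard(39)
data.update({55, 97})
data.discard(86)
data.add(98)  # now {1, 3, 5, 55, 85, 97, 98}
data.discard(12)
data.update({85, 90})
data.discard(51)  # {1, 3, 5, 55, 85, 90, 97, 98}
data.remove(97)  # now {1, 3, 5, 55, 85, 90, 98}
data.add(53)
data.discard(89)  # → {1, 3, 5, 53, 55, 85, 90, 98}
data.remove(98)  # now {1, 3, 5, 53, 55, 85, 90}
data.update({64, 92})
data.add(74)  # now {1, 3, 5, 53, 55, 64, 74, 85, 90, 92}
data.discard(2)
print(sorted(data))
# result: [1, 3, 5, 53, 55, 64, 74, 85, 90, 92]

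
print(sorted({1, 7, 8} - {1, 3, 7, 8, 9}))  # []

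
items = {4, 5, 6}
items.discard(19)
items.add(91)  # {4, 5, 6, 91}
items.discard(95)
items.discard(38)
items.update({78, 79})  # {4, 5, 6, 78, 79, 91}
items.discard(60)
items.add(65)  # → {4, 5, 6, 65, 78, 79, 91}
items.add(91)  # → {4, 5, 6, 65, 78, 79, 91}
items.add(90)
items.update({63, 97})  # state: {4, 5, 6, 63, 65, 78, 79, 90, 91, 97}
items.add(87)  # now {4, 5, 6, 63, 65, 78, 79, 87, 90, 91, 97}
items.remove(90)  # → {4, 5, 6, 63, 65, 78, 79, 87, 91, 97}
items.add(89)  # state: {4, 5, 6, 63, 65, 78, 79, 87, 89, 91, 97}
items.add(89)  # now {4, 5, 6, 63, 65, 78, 79, 87, 89, 91, 97}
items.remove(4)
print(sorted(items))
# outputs [5, 6, 63, 65, 78, 79, 87, 89, 91, 97]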